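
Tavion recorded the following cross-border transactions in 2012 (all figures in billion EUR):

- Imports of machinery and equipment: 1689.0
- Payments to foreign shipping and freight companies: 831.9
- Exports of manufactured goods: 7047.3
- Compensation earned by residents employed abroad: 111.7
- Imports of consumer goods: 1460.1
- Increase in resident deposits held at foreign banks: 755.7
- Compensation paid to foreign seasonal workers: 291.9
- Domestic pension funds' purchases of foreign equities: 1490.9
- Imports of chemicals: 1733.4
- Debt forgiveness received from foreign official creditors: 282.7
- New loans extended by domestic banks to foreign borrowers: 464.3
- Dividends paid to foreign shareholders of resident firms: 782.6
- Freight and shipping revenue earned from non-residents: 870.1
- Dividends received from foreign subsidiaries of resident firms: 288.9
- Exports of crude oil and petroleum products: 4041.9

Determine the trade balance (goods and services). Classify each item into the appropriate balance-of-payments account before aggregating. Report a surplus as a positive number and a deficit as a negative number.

6244.9

Goods: -1460.1 - 1689.0 + 4041.9 + 7047.3 - 1733.4 = 6206.7
Services: 870.1 - 831.9 = 38.2
Trade balance = 6206.7 + 38.2 = 6244.9
(Excluded from the trade balance — primary income: compensation earned by residents employed abroad 111.7, compensation paid to foreign seasonal workers 291.9, dividends paid to foreign shareholders of resident firms 782.6, dividends received from foreign subsidiaries of resident firms 288.9; financial account: increase in resident deposits held at foreign banks 755.7, domestic pension funds' purchases of foreign equities 1490.9, new loans extended by domestic banks to foreign borrowers 464.3; capital account: debt forgiveness received from foreign official creditors 282.7.)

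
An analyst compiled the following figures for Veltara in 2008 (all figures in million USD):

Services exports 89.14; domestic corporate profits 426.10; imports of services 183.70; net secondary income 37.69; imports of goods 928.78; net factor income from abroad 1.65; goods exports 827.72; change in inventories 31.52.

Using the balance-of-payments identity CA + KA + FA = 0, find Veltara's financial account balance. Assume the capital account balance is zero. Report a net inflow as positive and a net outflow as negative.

Goods balance = 827.72 - 928.78 = -101.06
Services balance = 89.14 - 183.70 = -94.56
Trade balance (goods + services) = -101.06 + (-94.56) = -195.62
Net primary income = 1.65
Net secondary income = 37.69
Current account = -195.62 + 1.65 + 37.69 = -156.28
Financial account = -(-156.28) = 156.28

156.28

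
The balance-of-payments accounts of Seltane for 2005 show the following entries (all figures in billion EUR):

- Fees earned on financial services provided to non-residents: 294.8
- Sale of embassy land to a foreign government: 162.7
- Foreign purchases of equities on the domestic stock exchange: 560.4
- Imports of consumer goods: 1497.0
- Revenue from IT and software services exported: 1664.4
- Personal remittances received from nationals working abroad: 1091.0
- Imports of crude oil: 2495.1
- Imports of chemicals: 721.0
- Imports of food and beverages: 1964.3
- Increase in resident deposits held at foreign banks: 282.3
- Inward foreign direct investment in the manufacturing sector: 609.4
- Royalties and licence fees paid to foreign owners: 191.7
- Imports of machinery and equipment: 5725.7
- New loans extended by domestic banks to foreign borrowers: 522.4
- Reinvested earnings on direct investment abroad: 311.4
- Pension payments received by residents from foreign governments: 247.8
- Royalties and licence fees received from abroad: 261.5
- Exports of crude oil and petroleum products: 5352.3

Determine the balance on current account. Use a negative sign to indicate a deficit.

Goods: -721.0 - 5725.7 - 1964.3 - 1497.0 - 2495.1 + 5352.3 = -7050.8
Services: 261.5 - 191.7 + 1664.4 + 294.8 = 2029.0
Primary income: 311.4
Secondary income: 1091.0 + 247.8 = 1338.8
Current account = (-7050.8) + 2029.0 + 311.4 + 1338.8 = -3371.6
(Excluded from the current account — capital account: sale of embassy land to a foreign government 162.7; financial account: foreign purchases of equities on the domestic stock exchange 560.4, increase in resident deposits held at foreign banks 282.3, inward foreign direct investment in the manufacturing sector 609.4, new loans extended by domestic banks to foreign borrowers 522.4.)

-3371.6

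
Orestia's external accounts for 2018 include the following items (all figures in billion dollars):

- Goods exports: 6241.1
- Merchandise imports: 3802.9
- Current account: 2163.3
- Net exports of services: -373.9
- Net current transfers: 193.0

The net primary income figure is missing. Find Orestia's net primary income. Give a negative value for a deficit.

Current account = goods balance + services balance + net primary income + net secondary income
Sum of the known components = 2257.3
Net primary income = CA - (known components) = 2163.3 - 2257.3 = -94.0

-94.0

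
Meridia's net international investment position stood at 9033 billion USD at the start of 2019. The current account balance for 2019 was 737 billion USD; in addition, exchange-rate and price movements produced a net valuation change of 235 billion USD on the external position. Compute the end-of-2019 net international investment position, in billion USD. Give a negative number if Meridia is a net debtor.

Change in NIIP = current account + net valuation change = 737 + 235 = 972
End-of-year NIIP = 9033 + 972 = 10005

10005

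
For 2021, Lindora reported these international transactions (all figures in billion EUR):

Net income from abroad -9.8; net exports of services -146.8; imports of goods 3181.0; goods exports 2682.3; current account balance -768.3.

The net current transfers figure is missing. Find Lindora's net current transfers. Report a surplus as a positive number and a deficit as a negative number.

-113.0

Current account = goods balance + services balance + net primary income + net secondary income
Sum of the known components = -655.3
Net current transfers = CA - (known components) = -768.3 - (-655.3) = -113.0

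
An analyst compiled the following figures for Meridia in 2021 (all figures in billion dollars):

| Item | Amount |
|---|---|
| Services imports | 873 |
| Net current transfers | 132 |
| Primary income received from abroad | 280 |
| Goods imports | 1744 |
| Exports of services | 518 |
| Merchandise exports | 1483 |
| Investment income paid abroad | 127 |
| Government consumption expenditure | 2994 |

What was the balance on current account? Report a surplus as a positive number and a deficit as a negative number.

-331

Goods balance = 1483 - 1744 = -261
Services balance = 518 - 873 = -355
Trade balance (goods + services) = -261 + (-355) = -616
Net primary income = 280 - 127 = 153
Net secondary income = 132
Current account = -616 + 153 + 132 = -331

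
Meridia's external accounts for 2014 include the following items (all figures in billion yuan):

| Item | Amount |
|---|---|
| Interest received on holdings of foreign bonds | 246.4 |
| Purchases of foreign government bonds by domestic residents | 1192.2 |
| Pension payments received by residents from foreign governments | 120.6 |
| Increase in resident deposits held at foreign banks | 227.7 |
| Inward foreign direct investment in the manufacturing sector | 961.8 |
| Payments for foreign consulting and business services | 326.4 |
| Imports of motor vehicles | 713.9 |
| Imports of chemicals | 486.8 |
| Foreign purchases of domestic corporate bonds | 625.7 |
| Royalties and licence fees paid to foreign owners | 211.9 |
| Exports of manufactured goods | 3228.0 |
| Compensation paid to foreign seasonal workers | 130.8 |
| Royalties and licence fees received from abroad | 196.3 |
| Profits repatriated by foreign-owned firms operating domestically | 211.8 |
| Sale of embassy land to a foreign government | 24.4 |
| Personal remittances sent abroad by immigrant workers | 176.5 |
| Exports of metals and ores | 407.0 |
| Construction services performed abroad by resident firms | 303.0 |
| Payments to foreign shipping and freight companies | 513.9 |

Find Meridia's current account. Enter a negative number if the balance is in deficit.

1729.3

Goods: 3228.0 - 486.8 + 407.0 - 713.9 = 2434.3
Services: 196.3 + 303.0 - 326.4 - 513.9 - 211.9 = -552.9
Primary income: 246.4 - 211.8 - 130.8 = -96.2
Secondary income: -176.5 + 120.6 = -55.9
Current account = 2434.3 + (-552.9) + (-96.2) + (-55.9) = 1729.3
(Excluded from the current account — financial account: purchases of foreign government bonds by domestic residents 1192.2, increase in resident deposits held at foreign banks 227.7, inward foreign direct investment in the manufacturing sector 961.8, foreign purchases of domestic corporate bonds 625.7; capital account: sale of embassy land to a foreign government 24.4.)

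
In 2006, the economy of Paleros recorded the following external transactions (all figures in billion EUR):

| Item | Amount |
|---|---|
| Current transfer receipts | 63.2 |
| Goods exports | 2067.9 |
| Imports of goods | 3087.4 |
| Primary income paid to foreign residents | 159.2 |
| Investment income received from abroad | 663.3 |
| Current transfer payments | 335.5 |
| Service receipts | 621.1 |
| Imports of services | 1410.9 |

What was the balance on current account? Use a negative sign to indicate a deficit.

-1577.5

Goods balance = 2067.9 - 3087.4 = -1019.5
Services balance = 621.1 - 1410.9 = -789.8
Trade balance (goods + services) = -1019.5 + (-789.8) = -1809.3
Net primary income = 663.3 - 159.2 = 504.1
Net secondary income = 63.2 - 335.5 = -272.3
Current account = -1809.3 + 504.1 + (-272.3) = -1577.5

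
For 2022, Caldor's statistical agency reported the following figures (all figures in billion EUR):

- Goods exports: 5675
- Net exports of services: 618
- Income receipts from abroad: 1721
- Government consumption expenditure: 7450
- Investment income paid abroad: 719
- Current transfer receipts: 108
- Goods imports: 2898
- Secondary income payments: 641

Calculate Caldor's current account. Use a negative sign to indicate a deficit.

3864

Goods balance = 5675 - 2898 = 2777
Services balance = 618
Trade balance (goods + services) = 2777 + 618 = 3395
Net primary income = 1721 - 719 = 1002
Net secondary income = 108 - 641 = -533
Current account = 3395 + 1002 + (-533) = 3864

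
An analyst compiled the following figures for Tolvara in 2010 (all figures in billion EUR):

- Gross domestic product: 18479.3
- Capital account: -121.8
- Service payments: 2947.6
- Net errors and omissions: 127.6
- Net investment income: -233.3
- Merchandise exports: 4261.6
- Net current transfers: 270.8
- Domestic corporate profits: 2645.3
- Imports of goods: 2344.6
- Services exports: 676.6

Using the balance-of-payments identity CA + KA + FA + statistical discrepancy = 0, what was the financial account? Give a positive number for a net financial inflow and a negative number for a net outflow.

310.7

Goods balance = 4261.6 - 2344.6 = 1917.0
Services balance = 676.6 - 2947.6 = -2271.0
Trade balance (goods + services) = 1917.0 + (-2271.0) = -354.0
Net primary income = -233.3
Net secondary income = 270.8
Current account = -354.0 + (-233.3) + 270.8 = -316.5
Financial account = -(-316.5 + (-121.8) + 127.6) = 310.7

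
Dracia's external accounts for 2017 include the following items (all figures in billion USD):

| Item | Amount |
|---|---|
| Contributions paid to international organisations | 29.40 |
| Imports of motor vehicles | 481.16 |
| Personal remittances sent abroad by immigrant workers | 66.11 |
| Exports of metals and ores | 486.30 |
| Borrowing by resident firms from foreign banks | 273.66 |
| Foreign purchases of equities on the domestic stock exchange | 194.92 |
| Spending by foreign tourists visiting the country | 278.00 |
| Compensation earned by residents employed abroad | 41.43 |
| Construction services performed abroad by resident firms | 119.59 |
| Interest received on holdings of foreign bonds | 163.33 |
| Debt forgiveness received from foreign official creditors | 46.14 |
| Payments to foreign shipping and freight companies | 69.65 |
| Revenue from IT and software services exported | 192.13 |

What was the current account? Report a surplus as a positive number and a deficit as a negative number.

634.46

Goods: -481.16 + 486.30 = 5.14
Services: 119.59 + 192.13 + 278.00 - 69.65 = 520.07
Primary income: 41.43 + 163.33 = 204.76
Secondary income: -66.11 - 29.40 = -95.51
Current account = 5.14 + 520.07 + 204.76 + (-95.51) = 634.46
(Excluded from the current account — financial account: borrowing by resident firms from foreign banks 273.66, foreign purchases of equities on the domestic stock exchange 194.92; capital account: debt forgiveness received from foreign official creditors 46.14.)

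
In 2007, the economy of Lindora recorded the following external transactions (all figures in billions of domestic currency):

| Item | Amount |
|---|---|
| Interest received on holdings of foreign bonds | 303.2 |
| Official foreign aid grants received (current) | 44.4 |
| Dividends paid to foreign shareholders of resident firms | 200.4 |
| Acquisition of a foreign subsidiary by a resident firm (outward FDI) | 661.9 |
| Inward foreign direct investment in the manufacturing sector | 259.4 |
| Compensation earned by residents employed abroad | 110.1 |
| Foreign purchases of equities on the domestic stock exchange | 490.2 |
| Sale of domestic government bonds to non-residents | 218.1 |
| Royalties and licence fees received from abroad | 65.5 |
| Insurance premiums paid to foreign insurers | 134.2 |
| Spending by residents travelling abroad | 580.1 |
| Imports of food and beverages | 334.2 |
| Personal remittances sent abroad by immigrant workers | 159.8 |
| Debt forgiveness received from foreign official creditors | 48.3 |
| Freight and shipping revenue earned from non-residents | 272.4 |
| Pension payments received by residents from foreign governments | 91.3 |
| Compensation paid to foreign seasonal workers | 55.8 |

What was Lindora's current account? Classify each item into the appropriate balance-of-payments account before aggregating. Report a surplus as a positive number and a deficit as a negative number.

-577.6

Goods: -334.2
Services: 272.4 + 65.5 - 134.2 - 580.1 = -376.4
Primary income: 110.1 - 55.8 - 200.4 + 303.2 = 157.1
Secondary income: -159.8 + 44.4 + 91.3 = -24.1
Current account = (-334.2) + (-376.4) + 157.1 + (-24.1) = -577.6
(Excluded from the current account — financial account: acquisition of a foreign subsidiary by a resident firm (outward FDI) 661.9, inward foreign direct investment in the manufacturing sector 259.4, foreign purchases of equities on the domestic stock exchange 490.2, sale of domestic government bonds to non-residents 218.1; capital account: debt forgiveness received from foreign official creditors 48.3.)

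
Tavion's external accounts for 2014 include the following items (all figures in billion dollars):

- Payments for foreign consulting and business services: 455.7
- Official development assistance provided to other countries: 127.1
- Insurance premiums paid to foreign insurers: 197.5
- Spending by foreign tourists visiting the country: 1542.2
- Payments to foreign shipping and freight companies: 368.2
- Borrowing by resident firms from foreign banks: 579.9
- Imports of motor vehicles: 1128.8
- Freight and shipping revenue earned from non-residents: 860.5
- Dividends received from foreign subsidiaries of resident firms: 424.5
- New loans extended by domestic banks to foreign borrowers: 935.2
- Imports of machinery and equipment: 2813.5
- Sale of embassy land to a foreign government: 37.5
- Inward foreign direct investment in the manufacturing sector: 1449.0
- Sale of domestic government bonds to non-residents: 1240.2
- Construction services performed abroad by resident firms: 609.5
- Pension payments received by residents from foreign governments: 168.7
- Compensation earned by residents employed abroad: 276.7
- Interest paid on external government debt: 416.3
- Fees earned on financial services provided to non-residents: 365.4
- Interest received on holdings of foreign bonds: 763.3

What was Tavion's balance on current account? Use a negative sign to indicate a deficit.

-496.3

Goods: -1128.8 - 2813.5 = -3942.3
Services: -368.2 - 455.7 - 197.5 + 860.5 + 365.4 + 609.5 + 1542.2 = 2356.2
Primary income: 424.5 + 763.3 - 416.3 + 276.7 = 1048.2
Secondary income: -127.1 + 168.7 = 41.6
Current account = (-3942.3) + 2356.2 + 1048.2 + 41.6 = -496.3
(Excluded from the current account — financial account: borrowing by resident firms from foreign banks 579.9, new loans extended by domestic banks to foreign borrowers 935.2, inward foreign direct investment in the manufacturing sector 1449.0, sale of domestic government bonds to non-residents 1240.2; capital account: sale of embassy land to a foreign government 37.5.)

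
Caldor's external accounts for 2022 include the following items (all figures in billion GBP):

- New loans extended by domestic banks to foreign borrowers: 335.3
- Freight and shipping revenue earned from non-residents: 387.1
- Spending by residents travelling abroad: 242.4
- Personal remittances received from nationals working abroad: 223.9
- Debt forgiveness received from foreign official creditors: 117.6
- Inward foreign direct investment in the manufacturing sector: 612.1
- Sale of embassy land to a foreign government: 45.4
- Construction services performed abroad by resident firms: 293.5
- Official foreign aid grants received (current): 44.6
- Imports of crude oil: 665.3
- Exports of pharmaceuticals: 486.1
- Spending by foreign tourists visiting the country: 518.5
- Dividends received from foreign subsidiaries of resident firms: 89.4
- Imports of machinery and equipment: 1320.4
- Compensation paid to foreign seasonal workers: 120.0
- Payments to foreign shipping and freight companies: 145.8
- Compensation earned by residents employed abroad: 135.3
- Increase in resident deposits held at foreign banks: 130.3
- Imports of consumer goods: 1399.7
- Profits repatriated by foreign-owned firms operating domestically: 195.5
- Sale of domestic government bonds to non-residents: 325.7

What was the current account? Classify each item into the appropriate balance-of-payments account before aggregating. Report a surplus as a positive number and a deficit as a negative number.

Goods: -1320.4 - 665.3 - 1399.7 + 486.1 = -2899.3
Services: 518.5 + 293.5 - 242.4 - 145.8 + 387.1 = 810.9
Primary income: 135.3 + 89.4 - 195.5 - 120.0 = -90.8
Secondary income: 223.9 + 44.6 = 268.5
Current account = (-2899.3) + 810.9 + (-90.8) + 268.5 = -1910.7
(Excluded from the current account — financial account: new loans extended by domestic banks to foreign borrowers 335.3, inward foreign direct investment in the manufacturing sector 612.1, increase in resident deposits held at foreign banks 130.3, sale of domestic government bonds to non-residents 325.7; capital account: debt forgiveness received from foreign official creditors 117.6, sale of embassy land to a foreign government 45.4.)

-1910.7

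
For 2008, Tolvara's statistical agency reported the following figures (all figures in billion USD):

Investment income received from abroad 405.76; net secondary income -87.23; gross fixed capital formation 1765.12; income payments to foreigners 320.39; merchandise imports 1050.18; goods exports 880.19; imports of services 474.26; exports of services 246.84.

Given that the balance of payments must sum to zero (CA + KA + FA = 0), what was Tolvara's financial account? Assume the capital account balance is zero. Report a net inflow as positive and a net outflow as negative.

399.27

Goods balance = 880.19 - 1050.18 = -169.99
Services balance = 246.84 - 474.26 = -227.42
Trade balance (goods + services) = -169.99 + (-227.42) = -397.41
Net primary income = 405.76 - 320.39 = 85.37
Net secondary income = -87.23
Current account = -397.41 + 85.37 + (-87.23) = -399.27
Financial account = -(-399.27) = 399.27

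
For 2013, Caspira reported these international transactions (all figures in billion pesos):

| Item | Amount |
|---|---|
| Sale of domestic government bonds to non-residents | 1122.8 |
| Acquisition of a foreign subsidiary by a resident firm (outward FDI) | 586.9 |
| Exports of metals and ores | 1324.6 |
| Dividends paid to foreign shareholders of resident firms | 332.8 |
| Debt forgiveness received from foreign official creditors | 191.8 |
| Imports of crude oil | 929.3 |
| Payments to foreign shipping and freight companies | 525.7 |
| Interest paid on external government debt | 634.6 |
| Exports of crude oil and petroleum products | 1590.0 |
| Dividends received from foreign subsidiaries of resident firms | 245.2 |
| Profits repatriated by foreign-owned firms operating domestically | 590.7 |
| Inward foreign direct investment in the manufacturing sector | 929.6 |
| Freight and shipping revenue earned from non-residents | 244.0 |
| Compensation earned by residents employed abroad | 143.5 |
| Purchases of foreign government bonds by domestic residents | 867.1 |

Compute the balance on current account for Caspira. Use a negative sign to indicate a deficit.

534.2

Goods: -929.3 + 1590.0 + 1324.6 = 1985.3
Services: 244.0 - 525.7 = -281.7
Primary income: -332.8 - 634.6 + 245.2 - 590.7 + 143.5 = -1169.4
Current account = 1985.3 + (-281.7) + (-1169.4) = 534.2
(Excluded from the current account — financial account: sale of domestic government bonds to non-residents 1122.8, acquisition of a foreign subsidiary by a resident firm (outward FDI) 586.9, inward foreign direct investment in the manufacturing sector 929.6, purchases of foreign government bonds by domestic residents 867.1; capital account: debt forgiveness received from foreign official creditors 191.8.)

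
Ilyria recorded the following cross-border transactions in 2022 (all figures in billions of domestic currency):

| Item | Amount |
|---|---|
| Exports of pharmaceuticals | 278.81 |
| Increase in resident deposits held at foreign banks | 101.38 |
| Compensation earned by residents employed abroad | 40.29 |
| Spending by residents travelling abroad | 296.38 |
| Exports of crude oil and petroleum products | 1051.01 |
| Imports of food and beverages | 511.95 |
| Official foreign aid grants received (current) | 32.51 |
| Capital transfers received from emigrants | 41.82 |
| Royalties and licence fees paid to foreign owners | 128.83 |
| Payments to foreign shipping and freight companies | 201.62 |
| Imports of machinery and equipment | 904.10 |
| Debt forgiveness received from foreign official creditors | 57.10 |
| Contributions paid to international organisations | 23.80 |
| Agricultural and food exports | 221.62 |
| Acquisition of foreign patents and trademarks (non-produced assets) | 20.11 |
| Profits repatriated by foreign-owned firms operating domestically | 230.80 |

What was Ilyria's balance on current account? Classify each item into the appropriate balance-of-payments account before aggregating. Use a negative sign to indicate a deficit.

Goods: -511.95 + 221.62 - 904.10 + 1051.01 + 278.81 = 135.39
Services: -201.62 - 128.83 - 296.38 = -626.83
Primary income: -230.80 + 40.29 = -190.51
Secondary income: 32.51 - 23.80 = 8.71
Current account = 135.39 + (-626.83) + (-190.51) + 8.71 = -673.24
(Excluded from the current account — financial account: increase in resident deposits held at foreign banks 101.38; capital account: capital transfers received from emigrants 41.82, debt forgiveness received from foreign official creditors 57.10, acquisition of foreign patents and trademarks (non-produced assets) 20.11.)

-673.24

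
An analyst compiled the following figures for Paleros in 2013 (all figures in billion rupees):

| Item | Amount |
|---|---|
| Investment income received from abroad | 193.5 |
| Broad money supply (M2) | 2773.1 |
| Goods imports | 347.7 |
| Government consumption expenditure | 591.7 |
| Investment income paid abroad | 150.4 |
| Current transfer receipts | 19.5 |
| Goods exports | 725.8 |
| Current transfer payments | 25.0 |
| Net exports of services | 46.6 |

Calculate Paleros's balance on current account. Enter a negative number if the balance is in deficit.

462.3

Goods balance = 725.8 - 347.7 = 378.1
Services balance = 46.6
Trade balance (goods + services) = 378.1 + 46.6 = 424.7
Net primary income = 193.5 - 150.4 = 43.1
Net secondary income = 19.5 - 25.0 = -5.5
Current account = 424.7 + 43.1 + (-5.5) = 462.3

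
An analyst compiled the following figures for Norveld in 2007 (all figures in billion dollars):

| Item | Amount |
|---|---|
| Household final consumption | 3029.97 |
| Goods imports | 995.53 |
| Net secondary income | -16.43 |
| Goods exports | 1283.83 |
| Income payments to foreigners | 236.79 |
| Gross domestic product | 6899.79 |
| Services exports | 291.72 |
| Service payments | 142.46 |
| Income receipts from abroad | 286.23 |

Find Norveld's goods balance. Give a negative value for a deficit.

Goods balance = 1283.83 - 995.53 = 288.30

288.30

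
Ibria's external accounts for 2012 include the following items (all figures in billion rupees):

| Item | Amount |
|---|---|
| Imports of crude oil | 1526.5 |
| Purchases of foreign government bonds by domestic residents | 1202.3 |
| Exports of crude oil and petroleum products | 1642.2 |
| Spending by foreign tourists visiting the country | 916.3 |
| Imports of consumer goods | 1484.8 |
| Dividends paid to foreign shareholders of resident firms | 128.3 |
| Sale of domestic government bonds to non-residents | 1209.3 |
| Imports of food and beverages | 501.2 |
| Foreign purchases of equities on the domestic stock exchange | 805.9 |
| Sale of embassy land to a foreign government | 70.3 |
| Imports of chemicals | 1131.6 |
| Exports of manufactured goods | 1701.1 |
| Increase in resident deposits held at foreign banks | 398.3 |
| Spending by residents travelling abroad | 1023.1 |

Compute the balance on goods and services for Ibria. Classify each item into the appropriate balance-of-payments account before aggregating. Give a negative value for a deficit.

-1407.6

Goods: -1131.6 - 501.2 - 1484.8 + 1701.1 - 1526.5 + 1642.2 = -1300.8
Services: 916.3 - 1023.1 = -106.8
Trade balance = -1300.8 + (-106.8) = -1407.6
(Excluded from the trade balance — financial account: purchases of foreign government bonds by domestic residents 1202.3, sale of domestic government bonds to non-residents 1209.3, foreign purchases of equities on the domestic stock exchange 805.9, increase in resident deposits held at foreign banks 398.3; primary income: dividends paid to foreign shareholders of resident firms 128.3; capital account: sale of embassy land to a foreign government 70.3.)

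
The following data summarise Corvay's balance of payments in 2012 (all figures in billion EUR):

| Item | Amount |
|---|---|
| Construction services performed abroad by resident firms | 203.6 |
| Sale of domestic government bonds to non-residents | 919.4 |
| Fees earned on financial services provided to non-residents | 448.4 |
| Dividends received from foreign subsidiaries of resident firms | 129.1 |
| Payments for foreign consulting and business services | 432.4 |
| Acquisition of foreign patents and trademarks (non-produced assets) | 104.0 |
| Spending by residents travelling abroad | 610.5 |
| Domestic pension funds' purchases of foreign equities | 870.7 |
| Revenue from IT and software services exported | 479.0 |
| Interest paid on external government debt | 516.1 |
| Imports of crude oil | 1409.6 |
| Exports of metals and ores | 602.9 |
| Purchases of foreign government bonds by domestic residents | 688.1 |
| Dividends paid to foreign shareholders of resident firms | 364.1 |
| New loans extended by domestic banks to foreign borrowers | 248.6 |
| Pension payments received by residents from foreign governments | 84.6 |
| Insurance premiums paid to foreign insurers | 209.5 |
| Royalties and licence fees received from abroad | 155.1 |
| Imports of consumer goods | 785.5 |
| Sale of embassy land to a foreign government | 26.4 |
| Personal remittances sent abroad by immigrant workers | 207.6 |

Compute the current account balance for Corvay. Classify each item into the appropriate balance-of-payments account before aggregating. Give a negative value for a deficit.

-2432.6

Goods: 602.9 - 1409.6 - 785.5 = -1592.2
Services: -432.4 + 479.0 + 155.1 + 203.6 + 448.4 - 610.5 - 209.5 = 33.7
Primary income: 129.1 - 516.1 - 364.1 = -751.1
Secondary income: 84.6 - 207.6 = -123.0
Current account = (-1592.2) + 33.7 + (-751.1) + (-123.0) = -2432.6
(Excluded from the current account — financial account: sale of domestic government bonds to non-residents 919.4, domestic pension funds' purchases of foreign equities 870.7, purchases of foreign government bonds by domestic residents 688.1, new loans extended by domestic banks to foreign borrowers 248.6; capital account: acquisition of foreign patents and trademarks (non-produced assets) 104.0, sale of embassy land to a foreign government 26.4.)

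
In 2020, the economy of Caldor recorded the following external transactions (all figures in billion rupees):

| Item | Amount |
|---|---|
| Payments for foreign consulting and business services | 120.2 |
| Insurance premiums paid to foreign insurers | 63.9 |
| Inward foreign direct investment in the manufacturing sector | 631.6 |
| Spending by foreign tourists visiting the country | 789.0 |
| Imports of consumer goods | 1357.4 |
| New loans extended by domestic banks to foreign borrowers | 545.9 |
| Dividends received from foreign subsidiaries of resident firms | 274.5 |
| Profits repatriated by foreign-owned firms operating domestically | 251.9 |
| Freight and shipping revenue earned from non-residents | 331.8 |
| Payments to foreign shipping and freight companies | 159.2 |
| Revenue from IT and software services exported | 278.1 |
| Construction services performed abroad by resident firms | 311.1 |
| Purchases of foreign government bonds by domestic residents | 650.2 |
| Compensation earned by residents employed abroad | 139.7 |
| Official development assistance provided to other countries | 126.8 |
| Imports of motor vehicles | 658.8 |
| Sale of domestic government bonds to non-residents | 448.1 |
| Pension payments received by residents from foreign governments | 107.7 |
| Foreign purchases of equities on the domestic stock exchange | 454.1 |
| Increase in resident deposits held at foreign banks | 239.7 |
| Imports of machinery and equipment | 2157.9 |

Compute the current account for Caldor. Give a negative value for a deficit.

-2664.2

Goods: -2157.9 - 658.8 - 1357.4 = -4174.1
Services: 789.0 - 159.2 + 331.8 + 278.1 - 63.9 + 311.1 - 120.2 = 1366.7
Primary income: 274.5 + 139.7 - 251.9 = 162.3
Secondary income: 107.7 - 126.8 = -19.1
Current account = (-4174.1) + 1366.7 + 162.3 + (-19.1) = -2664.2
(Excluded from the current account — financial account: inward foreign direct investment in the manufacturing sector 631.6, new loans extended by domestic banks to foreign borrowers 545.9, purchases of foreign government bonds by domestic residents 650.2, sale of domestic government bonds to non-residents 448.1, foreign purchases of equities on the domestic stock exchange 454.1, increase in resident deposits held at foreign banks 239.7.)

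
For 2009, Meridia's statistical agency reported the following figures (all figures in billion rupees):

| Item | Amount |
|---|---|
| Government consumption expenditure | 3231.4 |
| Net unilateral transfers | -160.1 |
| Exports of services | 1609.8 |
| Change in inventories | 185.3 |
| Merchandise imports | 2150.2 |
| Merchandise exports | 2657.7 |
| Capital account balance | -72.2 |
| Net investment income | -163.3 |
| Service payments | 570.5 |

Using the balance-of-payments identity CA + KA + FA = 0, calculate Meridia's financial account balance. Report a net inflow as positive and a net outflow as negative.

Goods balance = 2657.7 - 2150.2 = 507.5
Services balance = 1609.8 - 570.5 = 1039.3
Trade balance (goods + services) = 507.5 + 1039.3 = 1546.8
Net primary income = -163.3
Net secondary income = -160.1
Current account = 1546.8 + (-163.3) + (-160.1) = 1223.4
Financial account = -(1223.4 + (-72.2)) = -1151.2

-1151.2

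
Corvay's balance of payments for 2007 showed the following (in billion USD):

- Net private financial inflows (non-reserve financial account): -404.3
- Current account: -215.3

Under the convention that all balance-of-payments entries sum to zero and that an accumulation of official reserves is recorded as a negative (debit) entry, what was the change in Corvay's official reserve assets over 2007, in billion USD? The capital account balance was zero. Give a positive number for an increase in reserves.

Official reserve transactions balance = -((-215.3) + (-404.3)) = 619.6
An accumulation of reserves is recorded as a debit (negative entry), so the change in the stock of reserves is the negative of that balance.
Change in official reserves = -(619.6) = -619.6

-619.6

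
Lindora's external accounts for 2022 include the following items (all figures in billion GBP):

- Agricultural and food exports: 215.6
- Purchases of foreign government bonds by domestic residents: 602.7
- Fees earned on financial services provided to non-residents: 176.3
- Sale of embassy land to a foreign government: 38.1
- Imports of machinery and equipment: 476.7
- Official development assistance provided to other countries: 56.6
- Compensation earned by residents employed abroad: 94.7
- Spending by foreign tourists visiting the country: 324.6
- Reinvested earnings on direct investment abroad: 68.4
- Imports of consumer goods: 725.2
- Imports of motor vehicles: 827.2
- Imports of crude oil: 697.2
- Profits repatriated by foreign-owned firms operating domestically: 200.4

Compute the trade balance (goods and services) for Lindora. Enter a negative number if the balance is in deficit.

-2009.8

Goods: -476.7 - 697.2 + 215.6 - 827.2 - 725.2 = -2510.7
Services: 176.3 + 324.6 = 500.9
Trade balance = -2510.7 + 500.9 = -2009.8
(Excluded from the trade balance — financial account: purchases of foreign government bonds by domestic residents 602.7; capital account: sale of embassy land to a foreign government 38.1; secondary income: official development assistance provided to other countries 56.6; primary income: compensation earned by residents employed abroad 94.7, reinvested earnings on direct investment abroad 68.4, profits repatriated by foreign-owned firms operating domestically 200.4.)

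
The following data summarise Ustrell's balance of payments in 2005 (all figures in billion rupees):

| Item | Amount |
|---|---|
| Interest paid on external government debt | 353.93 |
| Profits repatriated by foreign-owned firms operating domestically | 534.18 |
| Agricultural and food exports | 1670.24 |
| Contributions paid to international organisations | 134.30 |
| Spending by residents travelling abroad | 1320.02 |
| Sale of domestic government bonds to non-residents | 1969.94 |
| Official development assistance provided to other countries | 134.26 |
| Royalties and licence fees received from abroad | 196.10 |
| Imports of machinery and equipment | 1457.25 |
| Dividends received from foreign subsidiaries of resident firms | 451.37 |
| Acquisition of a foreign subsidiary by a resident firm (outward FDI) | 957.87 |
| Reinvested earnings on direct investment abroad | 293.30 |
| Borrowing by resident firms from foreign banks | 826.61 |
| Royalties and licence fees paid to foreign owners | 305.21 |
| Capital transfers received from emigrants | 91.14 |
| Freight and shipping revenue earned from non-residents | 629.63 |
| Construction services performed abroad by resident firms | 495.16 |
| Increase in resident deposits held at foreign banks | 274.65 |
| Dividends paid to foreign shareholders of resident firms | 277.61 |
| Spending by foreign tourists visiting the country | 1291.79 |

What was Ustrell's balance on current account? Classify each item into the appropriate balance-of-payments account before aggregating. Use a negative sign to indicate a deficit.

Goods: 1670.24 - 1457.25 = 212.99
Services: 1291.79 - 1320.02 + 495.16 + 196.10 + 629.63 - 305.21 = 987.45
Primary income: -277.61 - 534.18 + 293.30 - 353.93 + 451.37 = -421.05
Secondary income: -134.26 - 134.30 = -268.56
Current account = 212.99 + 987.45 + (-421.05) + (-268.56) = 510.83
(Excluded from the current account — financial account: sale of domestic government bonds to non-residents 1969.94, acquisition of a foreign subsidiary by a resident firm (outward FDI) 957.87, borrowing by resident firms from foreign banks 826.61, increase in resident deposits held at foreign banks 274.65; capital account: capital transfers received from emigrants 91.14.)

510.83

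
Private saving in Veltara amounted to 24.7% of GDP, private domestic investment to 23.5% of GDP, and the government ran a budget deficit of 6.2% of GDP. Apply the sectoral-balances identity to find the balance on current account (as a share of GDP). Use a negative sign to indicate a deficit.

-5.0

By the sectoral-balances identity, CA = (S_private - I) + (T - G).
Private balance = 24.7 - 23.5 = 1.2
Government balance (T - G) = -6.2
CA = 1.2 + (-6.2) = -5.0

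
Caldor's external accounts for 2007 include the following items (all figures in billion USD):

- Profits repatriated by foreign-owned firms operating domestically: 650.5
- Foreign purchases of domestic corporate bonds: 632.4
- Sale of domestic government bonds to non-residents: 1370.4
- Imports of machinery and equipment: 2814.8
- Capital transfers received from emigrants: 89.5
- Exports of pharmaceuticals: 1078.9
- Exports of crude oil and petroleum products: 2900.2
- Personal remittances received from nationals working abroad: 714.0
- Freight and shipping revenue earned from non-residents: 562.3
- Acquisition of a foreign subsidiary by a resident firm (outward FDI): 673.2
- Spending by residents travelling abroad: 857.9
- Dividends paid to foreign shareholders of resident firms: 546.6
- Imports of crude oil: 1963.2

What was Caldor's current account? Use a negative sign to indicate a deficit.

-1577.6

Goods: 1078.9 - 1963.2 + 2900.2 - 2814.8 = -798.9
Services: -857.9 + 562.3 = -295.6
Primary income: -650.5 - 546.6 = -1197.1
Secondary income: 714.0
Current account = (-798.9) + (-295.6) + (-1197.1) + 714.0 = -1577.6
(Excluded from the current account — financial account: foreign purchases of domestic corporate bonds 632.4, sale of domestic government bonds to non-residents 1370.4, acquisition of a foreign subsidiary by a resident firm (outward FDI) 673.2; capital account: capital transfers received from emigrants 89.5.)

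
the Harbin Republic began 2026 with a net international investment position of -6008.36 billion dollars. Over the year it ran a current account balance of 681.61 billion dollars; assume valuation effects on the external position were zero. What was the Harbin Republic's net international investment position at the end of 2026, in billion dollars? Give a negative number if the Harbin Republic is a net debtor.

With no valuation effects, change in NIIP = current account = 681.61
End-of-year NIIP = -6008.36 + 681.61 = -5326.75

-5326.75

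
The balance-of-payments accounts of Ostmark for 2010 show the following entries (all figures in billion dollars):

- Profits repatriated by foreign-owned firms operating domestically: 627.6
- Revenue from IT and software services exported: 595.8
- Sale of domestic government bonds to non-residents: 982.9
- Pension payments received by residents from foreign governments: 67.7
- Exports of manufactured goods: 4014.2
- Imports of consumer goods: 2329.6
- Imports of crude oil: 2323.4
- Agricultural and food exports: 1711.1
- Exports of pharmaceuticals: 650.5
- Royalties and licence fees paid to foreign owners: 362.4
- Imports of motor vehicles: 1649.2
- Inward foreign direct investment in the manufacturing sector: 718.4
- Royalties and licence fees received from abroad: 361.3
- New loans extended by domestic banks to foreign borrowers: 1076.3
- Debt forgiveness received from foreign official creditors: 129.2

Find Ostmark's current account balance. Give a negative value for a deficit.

Goods: 650.5 - 2329.6 + 1711.1 + 4014.2 - 2323.4 - 1649.2 = 73.6
Services: -362.4 + 361.3 + 595.8 = 594.7
Primary income: -627.6
Secondary income: 67.7
Current account = 73.6 + 594.7 + (-627.6) + 67.7 = 108.4
(Excluded from the current account — financial account: sale of domestic government bonds to non-residents 982.9, inward foreign direct investment in the manufacturing sector 718.4, new loans extended by domestic banks to foreign borrowers 1076.3; capital account: debt forgiveness received from foreign official creditors 129.2.)

108.4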